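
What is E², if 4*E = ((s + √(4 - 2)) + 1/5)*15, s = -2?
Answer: 1179/16 - 405*√2/8 ≈ 2.0929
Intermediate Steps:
E = -27/4 + 15*√2/4 (E = (((-2 + √(4 - 2)) + 1/5)*15)/4 = (((-2 + √2) + ⅕)*15)/4 = ((-9/5 + √2)*15)/4 = (-27 + 15*√2)/4 = -27/4 + 15*√2/4 ≈ -1.4467)
E² = (-27/4 + 15*√2/4)²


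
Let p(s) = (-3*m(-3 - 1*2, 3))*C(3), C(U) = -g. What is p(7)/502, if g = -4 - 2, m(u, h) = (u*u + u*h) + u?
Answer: -45/251 ≈ -0.17928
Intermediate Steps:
m(u, h) = u + u² + h*u (m(u, h) = (u² + h*u) + u = u + u² + h*u)
g = -6
C(U) = 6 (C(U) = -1*(-6) = 6)
p(s) = -90 (p(s) = -3*(-3 - 1*2)*(1 + 3 + (-3 - 1*2))*6 = -3*(-3 - 2)*(1 + 3 + (-3 - 2))*6 = -(-15)*(1 + 3 - 5)*6 = -(-15)*(-1)*6 = -3*5*6 = -15*6 = -90)
p(7)/502 = -90/502 = -90*1/502 = -45/251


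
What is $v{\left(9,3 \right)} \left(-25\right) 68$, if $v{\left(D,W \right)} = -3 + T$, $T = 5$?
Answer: $-3400$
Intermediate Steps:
$v{\left(D,W \right)} = 2$ ($v{\left(D,W \right)} = -3 + 5 = 2$)
$v{\left(9,3 \right)} \left(-25\right) 68 = 2 \left(-25\right) 68 = \left(-50\right) 68 = -3400$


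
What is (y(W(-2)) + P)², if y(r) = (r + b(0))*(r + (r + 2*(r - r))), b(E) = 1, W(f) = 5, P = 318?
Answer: 142884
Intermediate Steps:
y(r) = 2*r*(1 + r) (y(r) = (r + 1)*(r + (r + 2*(r - r))) = (1 + r)*(r + (r + 2*0)) = (1 + r)*(r + (r + 0)) = (1 + r)*(r + r) = (1 + r)*(2*r) = 2*r*(1 + r))
(y(W(-2)) + P)² = (2*5*(1 + 5) + 318)² = (2*5*6 + 318)² = (60 + 318)² = 378² = 142884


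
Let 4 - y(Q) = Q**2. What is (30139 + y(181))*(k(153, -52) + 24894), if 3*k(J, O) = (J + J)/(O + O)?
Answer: -1694418033/26 ≈ -6.5170e+7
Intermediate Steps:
k(J, O) = J/(3*O) (k(J, O) = ((J + J)/(O + O))/3 = ((2*J)/((2*O)))/3 = ((2*J)*(1/(2*O)))/3 = (J/O)/3 = J/(3*O))
y(Q) = 4 - Q**2
(30139 + y(181))*(k(153, -52) + 24894) = (30139 + (4 - 1*181**2))*((1/3)*153/(-52) + 24894) = (30139 + (4 - 1*32761))*((1/3)*153*(-1/52) + 24894) = (30139 + (4 - 32761))*(-51/52 + 24894) = (30139 - 32757)*(1294437/52) = -2618*1294437/52 = -1694418033/26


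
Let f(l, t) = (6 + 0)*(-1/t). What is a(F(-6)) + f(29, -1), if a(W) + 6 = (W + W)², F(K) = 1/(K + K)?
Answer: 1/36 ≈ 0.027778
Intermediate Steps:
f(l, t) = -6/t (f(l, t) = 6*(-1/t) = -6/t)
F(K) = 1/(2*K)
a(W) = -6 + 4*W² (a(W) = -6 + (W + W)² = -6 + (2*W)² = -6 + 4*W²)
a(F(-6)) + f(29, -1) = (-6 + 4*((½)/(-6))²) - 6/(-1) = (-6 + 4*((½)*(-⅙))²) - 6*(-1) = (-6 + 4*(-1/12)²) + 6 = (-6 + 4*(1/144)) + 6 = (-6 + 1/36) + 6 = -215/36 + 6 = 1/36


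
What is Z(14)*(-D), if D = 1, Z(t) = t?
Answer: -14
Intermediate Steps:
Z(14)*(-D) = 14*(-1*1) = 14*(-1) = -14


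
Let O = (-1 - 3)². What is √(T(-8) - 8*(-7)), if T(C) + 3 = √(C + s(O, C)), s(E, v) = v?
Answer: √(53 + 4*I) ≈ 7.2853 + 0.27453*I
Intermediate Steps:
O = 16 (O = (-4)² = 16)
T(C) = -3 + √2*√C (T(C) = -3 + √(C + C) = -3 + √(2*C) = -3 + √2*√C)
√(T(-8) - 8*(-7)) = √((-3 + √2*√(-8)) - 8*(-7)) = √((-3 + √2*(2*I*√2)) + 56) = √((-3 + 4*I) + 56) = √(53 + 4*I)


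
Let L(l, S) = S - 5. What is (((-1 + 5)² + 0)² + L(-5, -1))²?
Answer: 62500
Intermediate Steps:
L(l, S) = -5 + S
(((-1 + 5)² + 0)² + L(-5, -1))² = (((-1 + 5)² + 0)² + (-5 - 1))² = ((4² + 0)² - 6)² = ((16 + 0)² - 6)² = (16² - 6)² = (256 - 6)² = 250² = 62500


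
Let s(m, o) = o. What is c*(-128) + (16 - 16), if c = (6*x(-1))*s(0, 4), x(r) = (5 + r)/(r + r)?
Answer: 6144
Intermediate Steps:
x(r) = (5 + r)/(2*r) (x(r) = (5 + r)/((2*r)) = (5 + r)*(1/(2*r)) = (5 + r)/(2*r))
c = -48 (c = (6*((1/2)*(5 - 1)/(-1)))*4 = (6*((1/2)*(-1)*4))*4 = (6*(-2))*4 = -12*4 = -48)
c*(-128) + (16 - 16) = -48*(-128) + (16 - 16) = 6144 + 0 = 6144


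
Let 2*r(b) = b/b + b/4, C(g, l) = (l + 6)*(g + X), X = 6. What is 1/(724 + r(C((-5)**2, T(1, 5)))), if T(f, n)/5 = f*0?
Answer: 4/2991 ≈ 0.0013373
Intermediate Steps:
T(f, n) = 0 (T(f, n) = 5*(f*0) = 5*0 = 0)
C(g, l) = (6 + g)*(6 + l) (C(g, l) = (l + 6)*(g + 6) = (6 + l)*(6 + g) = (6 + g)*(6 + l))
r(b) = 1/2 + b/8 (r(b) = (b/b + b/4)/2 = (1 + b*(1/4))/2 = (1 + b/4)/2 = 1/2 + b/8)
1/(724 + r(C((-5)**2, T(1, 5)))) = 1/(724 + (1/2 + (36 + 6*(-5)**2 + 6*0 + (-5)**2*0)/8)) = 1/(724 + (1/2 + (36 + 6*25 + 0 + 25*0)/8)) = 1/(724 + (1/2 + (36 + 150 + 0 + 0)/8)) = 1/(724 + (1/2 + (1/8)*186)) = 1/(724 + (1/2 + 93/4)) = 1/(724 + 95/4) = 1/(2991/4) = 4/2991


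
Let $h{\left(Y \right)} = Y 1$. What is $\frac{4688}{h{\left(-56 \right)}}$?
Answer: $- \frac{586}{7} \approx -83.714$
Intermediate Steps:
$h{\left(Y \right)} = Y$
$\frac{4688}{h{\left(-56 \right)}} = \frac{4688}{-56} = 4688 \left(- \frac{1}{56}\right) = - \frac{586}{7}$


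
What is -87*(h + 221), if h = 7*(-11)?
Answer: -12528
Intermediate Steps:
h = -77
-87*(h + 221) = -87*(-77 + 221) = -87*144 = -12528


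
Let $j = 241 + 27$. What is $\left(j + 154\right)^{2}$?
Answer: $178084$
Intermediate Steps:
$j = 268$
$\left(j + 154\right)^{2} = \left(268 + 154\right)^{2} = 422^{2} = 178084$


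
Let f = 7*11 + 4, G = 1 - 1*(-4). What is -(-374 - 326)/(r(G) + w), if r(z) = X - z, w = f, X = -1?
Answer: 28/3 ≈ 9.3333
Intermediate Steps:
G = 5 (G = 1 + 4 = 5)
f = 81 (f = 77 + 4 = 81)
w = 81
r(z) = -1 - z
-(-374 - 326)/(r(G) + w) = -(-374 - 326)/((-1 - 1*5) + 81) = -(-700)/((-1 - 5) + 81) = -(-700)/(-6 + 81) = -(-700)/75 = -1*(-28/3) = 28/3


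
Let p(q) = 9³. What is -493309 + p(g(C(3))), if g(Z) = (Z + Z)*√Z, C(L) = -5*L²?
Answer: -492580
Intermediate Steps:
g(Z) = 2*Z^(3/2) (g(Z) = (2*Z)*√Z = 2*Z^(3/2))
p(q) = 729
-493309 + p(g(C(3))) = -493309 + 729 = -492580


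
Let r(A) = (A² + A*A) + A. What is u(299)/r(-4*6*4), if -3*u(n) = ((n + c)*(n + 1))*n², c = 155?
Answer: -507350675/2292 ≈ -2.2136e+5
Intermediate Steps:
r(A) = A + 2*A² (r(A) = (A² + A²) + A = 2*A² + A = A + 2*A²)
u(n) = -n²*(1 + n)*(155 + n)/3 (u(n) = -(n + 155)*(n + 1)*n²/3 = -(155 + n)*(1 + n)*n²/3 = -(1 + n)*(155 + n)*n²/3 = -n²*(1 + n)*(155 + n)/3)
u(299)/r(-4*6*4) = ((⅓)*299²*(-155 - 1*299² - 156*299))/(((-4*6*4)*(1 + 2*(-4*6*4)))) = ((⅓)*89401*(-155 - 1*89401 - 46644))/(((-24*4)*(1 + 2*(-24*4)))) = ((⅓)*89401*(-155 - 89401 - 46644))/((-96*(1 + 2*(-96)))) = ((⅓)*89401*(-136200))/((-96*(1 - 192))) = -4058805400/((-96*(-191))) = -4058805400/18336 = -4058805400*1/18336 = -507350675/2292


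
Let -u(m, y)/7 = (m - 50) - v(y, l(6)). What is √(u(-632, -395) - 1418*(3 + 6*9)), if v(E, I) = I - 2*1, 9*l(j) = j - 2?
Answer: I*√684566/3 ≈ 275.79*I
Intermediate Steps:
l(j) = -2/9 + j/9 (l(j) = (j - 2)/9 = (-2 + j)/9 = -2/9 + j/9)
v(E, I) = -2 + I (v(E, I) = I - 2 = -2 + I)
u(m, y) = 3052/9 - 7*m (u(m, y) = -7*((m - 50) - (-2 + (-2/9 + (⅑)*6))) = -7*((-50 + m) - (-2 + (-2/9 + ⅔))) = -7*((-50 + m) - (-2 + 4/9)) = -7*((-50 + m) - 1*(-14/9)) = -7*((-50 + m) + 14/9) = -7*(-436/9 + m) = 3052/9 - 7*m)
√(u(-632, -395) - 1418*(3 + 6*9)) = √((3052/9 - 7*(-632)) - 1418*(3 + 6*9)) = √((3052/9 + 4424) - 1418*(3 + 54)) = √(42868/9 - 1418*57) = √(42868/9 - 80826) = √(-684566/9) = I*√684566/3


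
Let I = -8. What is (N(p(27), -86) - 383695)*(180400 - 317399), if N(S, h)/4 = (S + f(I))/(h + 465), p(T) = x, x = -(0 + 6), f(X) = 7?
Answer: 19922449516599/379 ≈ 5.2566e+10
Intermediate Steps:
x = -6 (x = -1*6 = -6)
p(T) = -6
N(S, h) = 4*(7 + S)/(465 + h) (N(S, h) = 4*((S + 7)/(h + 465)) = 4*((7 + S)/(465 + h)) = 4*(7 + S)/(465 + h))
(N(p(27), -86) - 383695)*(180400 - 317399) = (4*(7 - 6)/(465 - 86) - 383695)*(180400 - 317399) = (4*1/379 - 383695)*(-136999) = (4*(1/379)*1 - 383695)*(-136999) = (4/379 - 383695)*(-136999) = -145420401/379*(-136999) = 19922449516599/379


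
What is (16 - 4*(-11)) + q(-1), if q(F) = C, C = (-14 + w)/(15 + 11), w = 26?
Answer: 786/13 ≈ 60.462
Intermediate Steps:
C = 6/13 (C = (-14 + 26)/(15 + 11) = 12/26 = 12*(1/26) = 6/13 ≈ 0.46154)
q(F) = 6/13
(16 - 4*(-11)) + q(-1) = (16 - 4*(-11)) + 6/13 = (16 + 44) + 6/13 = 60 + 6/13 = 786/13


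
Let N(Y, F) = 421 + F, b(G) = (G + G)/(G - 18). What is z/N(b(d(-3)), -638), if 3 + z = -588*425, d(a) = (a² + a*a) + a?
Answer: 249903/217 ≈ 1151.6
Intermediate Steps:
d(a) = a + 2*a² (d(a) = (a² + a²) + a = 2*a² + a = a + 2*a²)
b(G) = 2*G/(-18 + G) (b(G) = (2*G)/(-18 + G) = 2*G/(-18 + G))
z = -249903 (z = -3 - 588*425 = -3 - 249900 = -249903)
z/N(b(d(-3)), -638) = -249903/(421 - 638) = -249903/(-217) = -249903*(-1/217) = 249903/217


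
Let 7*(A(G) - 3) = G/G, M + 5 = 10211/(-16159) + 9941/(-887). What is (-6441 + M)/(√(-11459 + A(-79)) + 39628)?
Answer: -25675891512937624/157559145782760007 + 92560424494*I*√561337/157559145782760007 ≈ -0.16296 + 0.00044014*I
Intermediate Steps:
M = -241358941/14333033 (M = -5 + (10211/(-16159) + 9941/(-887)) = -5 + (10211*(-1/16159) + 9941*(-1/887)) = -5 + (-10211/16159 - 9941/887) = -5 - 169693776/14333033 = -241358941/14333033 ≈ -16.839)
A(G) = 22/7 (A(G) = 3 + (G/G)/7 = 3 + (⅐)*1 = 3 + ⅐ = 22/7)
(-6441 + M)/(√(-11459 + A(-79)) + 39628) = (-6441 - 241358941/14333033)/(√(-11459 + 22/7) + 39628) = -92560424494/(14333033*(√(-80191/7) + 39628)) = -92560424494/(14333033*(I*√561337/7 + 39628)) = -92560424494/(14333033*(39628 + I*√561337/7))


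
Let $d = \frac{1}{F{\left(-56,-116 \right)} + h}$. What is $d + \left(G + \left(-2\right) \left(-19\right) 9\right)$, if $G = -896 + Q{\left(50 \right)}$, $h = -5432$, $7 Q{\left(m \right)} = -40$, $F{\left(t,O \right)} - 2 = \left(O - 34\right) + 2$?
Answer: $- \frac{21854611}{39046} \approx -559.71$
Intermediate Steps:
$F{\left(t,O \right)} = -30 + O$ ($F{\left(t,O \right)} = 2 + \left(\left(O - 34\right) + 2\right) = 2 + \left(\left(-34 + O\right) + 2\right) = 2 + \left(-32 + O\right) = -30 + O$)
$Q{\left(m \right)} = - \frac{40}{7}$ ($Q{\left(m \right)} = \frac{1}{7} \left(-40\right) = - \frac{40}{7}$)
$G = - \frac{6312}{7}$ ($G = -896 - \frac{40}{7} = - \frac{6312}{7} \approx -901.71$)
$d = - \frac{1}{5578}$ ($d = \frac{1}{\left(-30 - 116\right) - 5432} = \frac{1}{-146 - 5432} = \frac{1}{-5578} = - \frac{1}{5578} \approx -0.00017928$)
$d + \left(G + \left(-2\right) \left(-19\right) 9\right) = - \frac{1}{5578} - \left(\frac{6312}{7} - \left(-2\right) \left(-19\right) 9\right) = - \frac{1}{5578} + \left(- \frac{6312}{7} + 38 \cdot 9\right) = - \frac{1}{5578} + \left(- \frac{6312}{7} + 342\right) = - \frac{1}{5578} - \frac{3918}{7} = - \frac{21854611}{39046}$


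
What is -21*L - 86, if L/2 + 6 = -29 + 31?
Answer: 82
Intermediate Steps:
L = -8 (L = -12 + 2*(-29 + 31) = -12 + 2*2 = -12 + 4 = -8)
-21*L - 86 = -21*(-8) - 86 = 168 - 86 = 82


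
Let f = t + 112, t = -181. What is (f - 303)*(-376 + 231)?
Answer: 53940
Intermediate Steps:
f = -69 (f = -181 + 112 = -69)
(f - 303)*(-376 + 231) = (-69 - 303)*(-376 + 231) = -372*(-145) = 53940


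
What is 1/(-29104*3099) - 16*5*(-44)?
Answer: 317480401919/90193296 ≈ 3520.0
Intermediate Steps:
1/(-29104*3099) - 16*5*(-44) = -1/29104*1/3099 - 80*(-44) = -1/90193296 - 1*(-3520) = -1/90193296 + 3520 = 317480401919/90193296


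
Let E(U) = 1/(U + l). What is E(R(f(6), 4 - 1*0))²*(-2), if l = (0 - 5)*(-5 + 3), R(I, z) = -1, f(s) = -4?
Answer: -2/81 ≈ -0.024691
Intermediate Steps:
l = 10 (l = -5*(-2) = 10)
E(U) = 1/(10 + U) (E(U) = 1/(U + 10) = 1/(10 + U))
E(R(f(6), 4 - 1*0))²*(-2) = (1/(10 - 1))²*(-2) = (1/9)²*(-2) = (⅑)²*(-2) = (1/81)*(-2) = -2/81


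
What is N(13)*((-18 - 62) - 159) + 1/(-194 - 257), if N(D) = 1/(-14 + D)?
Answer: 107788/451 ≈ 239.00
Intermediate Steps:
N(13)*((-18 - 62) - 159) + 1/(-194 - 257) = ((-18 - 62) - 159)/(-14 + 13) + 1/(-194 - 257) = (-80 - 159)/(-1) + 1/(-451) = -1*(-239) - 1/451 = 239 - 1/451 = 107788/451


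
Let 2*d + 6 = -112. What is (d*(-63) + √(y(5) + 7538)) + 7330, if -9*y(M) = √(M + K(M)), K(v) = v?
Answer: 11047 + √(67842 - √10)/3 ≈ 11134.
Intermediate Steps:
d = -59 (d = -3 + (½)*(-112) = -3 - 56 = -59)
y(M) = -√2*√M/9 (y(M) = -√(M + M)/9 = -√2*√M/9)
(d*(-63) + √(y(5) + 7538)) + 7330 = (-59*(-63) + √(-√2*√5/9 + 7538)) + 7330 = (3717 + √(-√10/9 + 7538)) + 7330 = (3717 + √(7538 - √10/9)) + 7330 = 11047 + √(7538 - √10/9)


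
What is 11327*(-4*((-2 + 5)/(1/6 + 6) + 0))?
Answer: -815544/37 ≈ -22042.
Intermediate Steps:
11327*(-4*((-2 + 5)/(1/6 + 6) + 0)) = 11327*(-4*(3/(1/6 + 6) + 0)) = 11327*(-4*(3/(37/6) + 0)) = 11327*(-4*(3*(6/37) + 0)) = 11327*(-4*(18/37 + 0)) = 11327*(-4*18/37) = 11327*(-72/37) = -815544/37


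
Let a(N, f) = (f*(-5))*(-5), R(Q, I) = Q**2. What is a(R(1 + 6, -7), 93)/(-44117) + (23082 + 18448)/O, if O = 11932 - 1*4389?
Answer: 1814641535/332774531 ≈ 5.4531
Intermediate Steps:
a(N, f) = 25*f (a(N, f) = -5*f*(-5) = 25*f)
O = 7543 (O = 11932 - 4389 = 7543)
a(R(1 + 6, -7), 93)/(-44117) + (23082 + 18448)/O = (25*93)/(-44117) + (23082 + 18448)/7543 = 2325*(-1/44117) + 41530*(1/7543) = -2325/44117 + 41530/7543 = 1814641535/332774531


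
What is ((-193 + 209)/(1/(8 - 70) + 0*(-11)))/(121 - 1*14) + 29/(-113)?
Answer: -115199/12091 ≈ -9.5277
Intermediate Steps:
((-193 + 209)/(1/(8 - 70) + 0*(-11)))/(121 - 1*14) + 29/(-113) = (16/(1/(-62) + 0))/(121 - 14) + 29*(-1/113) = (16/(-1/62 + 0))/107 - 29/113 = (16/(-1/62))*(1/107) - 29/113 = (16*(-62))*(1/107) - 29/113 = -992*1/107 - 29/113 = -992/107 - 29/113 = -115199/12091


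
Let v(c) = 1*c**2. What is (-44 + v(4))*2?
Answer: -56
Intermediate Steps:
v(c) = c**2
(-44 + v(4))*2 = (-44 + 4**2)*2 = (-44 + 16)*2 = -28*2 = -56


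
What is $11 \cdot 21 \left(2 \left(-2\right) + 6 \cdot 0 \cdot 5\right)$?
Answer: $-924$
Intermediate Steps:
$11 \cdot 21 \left(2 \left(-2\right) + 6 \cdot 0 \cdot 5\right) = 231 \left(-4 + 0 \cdot 5\right) = 231 \left(-4 + 0\right) = 231 \left(-4\right) = -924$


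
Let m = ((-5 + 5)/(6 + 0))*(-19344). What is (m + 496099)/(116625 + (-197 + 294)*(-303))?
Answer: 496099/87234 ≈ 5.6870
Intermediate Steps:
m = 0 (m = (0/6)*(-19344) = (0*(⅙))*(-19344) = 0*(-19344) = 0)
(m + 496099)/(116625 + (-197 + 294)*(-303)) = (0 + 496099)/(116625 + (-197 + 294)*(-303)) = 496099/(116625 + 97*(-303)) = 496099/(116625 - 29391) = 496099/87234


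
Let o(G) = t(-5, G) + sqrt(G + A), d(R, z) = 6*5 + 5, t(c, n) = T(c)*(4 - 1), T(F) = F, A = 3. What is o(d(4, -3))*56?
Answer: -840 + 56*sqrt(38) ≈ -494.79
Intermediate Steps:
t(c, n) = 3*c (t(c, n) = c*(4 - 1) = c*3 = 3*c)
d(R, z) = 35 (d(R, z) = 30 + 5 = 35)
o(G) = -15 + sqrt(3 + G) (o(G) = 3*(-5) + sqrt(G + 3) = -15 + sqrt(3 + G))
o(d(4, -3))*56 = (-15 + sqrt(3 + 35))*56 = (-15 + sqrt(38))*56 = -840 + 56*sqrt(38)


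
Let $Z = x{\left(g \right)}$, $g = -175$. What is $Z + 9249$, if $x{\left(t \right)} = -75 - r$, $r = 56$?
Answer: $9118$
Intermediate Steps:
$x{\left(t \right)} = -131$ ($x{\left(t \right)} = -75 - 56 = -131$)
$Z = -131$
$Z + 9249 = -131 + 9249 = 9118$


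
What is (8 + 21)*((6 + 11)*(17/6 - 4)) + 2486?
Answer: 11465/6 ≈ 1910.8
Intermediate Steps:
(8 + 21)*((6 + 11)*(17/6 - 4)) + 2486 = 29*(17*(17*(⅙) - 4)) + 2486 = 29*(17*(17/6 - 4)) + 2486 = 29*(17*(-7/6)) + 2486 = 29*(-119/6) + 2486 = -3451/6 + 2486 = 11465/6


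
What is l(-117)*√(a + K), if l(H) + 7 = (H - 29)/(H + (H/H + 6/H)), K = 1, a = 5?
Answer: -178*√6/31 ≈ -14.065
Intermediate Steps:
l(H) = -7 + (-29 + H)/(1 + H + 6/H) (l(H) = -7 + (H - 29)/(H + (H/H + 6/H)) = -7 + (-29 + H)/(H + (1 + 6/H)) = -7 + (-29 + H)/(1 + H + 6/H))
l(-117)*√(a + K) = (6*(-7 - 1*(-117)² - 6*(-117))/(6 - 117 + (-117)²))*√(5 + 1) = (6*(-7 - 1*13689 + 702)/(6 - 117 + 13689))*√6 = (6*(-7 - 13689 + 702)/13578)*√6 = (6*(1/13578)*(-12994))*√6 = -178*√6/31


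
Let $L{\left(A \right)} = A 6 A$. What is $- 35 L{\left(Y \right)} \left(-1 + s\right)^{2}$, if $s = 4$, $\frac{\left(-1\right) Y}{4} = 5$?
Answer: $-756000$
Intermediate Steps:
$Y = -20$ ($Y = \left(-4\right) 5 = -20$)
$L{\left(A \right)} = 6 A^{2}$
$- 35 L{\left(Y \right)} \left(-1 + s\right)^{2} = - 35 \cdot 6 \left(-20\right)^{2} \left(-1 + 4\right)^{2} = - 35 \cdot 6 \cdot 400 \cdot 3^{2} = \left(-35\right) 2400 \cdot 9 = \left(-84000\right) 9 = -756000$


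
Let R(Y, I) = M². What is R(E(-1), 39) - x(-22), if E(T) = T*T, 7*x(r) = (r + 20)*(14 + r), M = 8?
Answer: 432/7 ≈ 61.714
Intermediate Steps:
x(r) = (14 + r)*(20 + r)/7 (x(r) = ((r + 20)*(14 + r))/7 = ((20 + r)*(14 + r))/7 = ((14 + r)*(20 + r))/7 = (14 + r)*(20 + r)/7)
E(T) = T²
R(Y, I) = 64 (R(Y, I) = 8² = 64)
R(E(-1), 39) - x(-22) = 64 - (40 + (⅐)*(-22)² + (34/7)*(-22)) = 64 - (40 + (⅐)*484 - 748/7) = 64 - (40 + 484/7 - 748/7) = 64 - 1*16/7 = 64 - 16/7 = 432/7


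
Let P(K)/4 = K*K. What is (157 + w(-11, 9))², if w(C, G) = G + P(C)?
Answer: 422500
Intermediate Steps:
P(K) = 4*K² (P(K) = 4*(K*K) = 4*K²)
w(C, G) = G + 4*C²
(157 + w(-11, 9))² = (157 + (9 + 4*(-11)²))² = (157 + (9 + 4*121))² = (157 + (9 + 484))² = (157 + 493)² = 650² = 422500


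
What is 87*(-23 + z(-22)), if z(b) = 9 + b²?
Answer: 40890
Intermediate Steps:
87*(-23 + z(-22)) = 87*(-23 + (9 + (-22)²)) = 87*(-23 + (9 + 484)) = 87*(-23 + 493) = 87*470 = 40890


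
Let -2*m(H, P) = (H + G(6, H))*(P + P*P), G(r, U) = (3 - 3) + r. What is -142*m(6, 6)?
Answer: 35784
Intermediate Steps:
G(r, U) = r (G(r, U) = 0 + r = r)
m(H, P) = -(6 + H)*(P + P**2)/2 (m(H, P) = -(H + 6)*(P + P*P)/2 = -(6 + H)*(P + P**2)/2)
-142*m(6, 6) = -(-71)*6*(6 + 6 + 6*6 + 6*6) = -(-71)*6*(6 + 6 + 36 + 36) = -(-71)*6*84 = -142*(-252) = 35784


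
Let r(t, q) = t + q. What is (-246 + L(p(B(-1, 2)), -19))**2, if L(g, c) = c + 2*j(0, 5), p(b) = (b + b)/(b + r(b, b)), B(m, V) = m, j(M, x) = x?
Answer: 65025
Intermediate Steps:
r(t, q) = q + t
p(b) = 2/3 (p(b) = (b + b)/(b + (b + b)) = (2*b)/(b + 2*b) = (2*b)/((3*b)) = (2*b)*(1/(3*b)) = 2/3)
L(g, c) = 10 + c (L(g, c) = c + 2*5 = c + 10 = 10 + c)
(-246 + L(p(B(-1, 2)), -19))**2 = (-246 + (10 - 19))**2 = (-246 - 9)**2 = (-255)**2 = 65025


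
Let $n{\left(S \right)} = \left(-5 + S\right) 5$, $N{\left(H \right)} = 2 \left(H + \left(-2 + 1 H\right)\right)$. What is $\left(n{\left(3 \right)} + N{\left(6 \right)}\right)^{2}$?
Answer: $100$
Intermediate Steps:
$N{\left(H \right)} = -4 + 4 H$ ($N{\left(H \right)} = 2 \left(H + \left(-2 + H\right)\right) = 2 \left(-2 + 2 H\right) = -4 + 4 H$)
$n{\left(S \right)} = -25 + 5 S$
$\left(n{\left(3 \right)} + N{\left(6 \right)}\right)^{2} = \left(\left(-25 + 5 \cdot 3\right) + \left(-4 + 4 \cdot 6\right)\right)^{2} = \left(\left(-25 + 15\right) + \left(-4 + 24\right)\right)^{2} = \left(-10 + 20\right)^{2} = 10^{2} = 100$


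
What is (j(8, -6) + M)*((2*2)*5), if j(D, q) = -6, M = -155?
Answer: -3220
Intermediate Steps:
(j(8, -6) + M)*((2*2)*5) = (-6 - 155)*((2*2)*5) = -644*5 = -161*20 = -3220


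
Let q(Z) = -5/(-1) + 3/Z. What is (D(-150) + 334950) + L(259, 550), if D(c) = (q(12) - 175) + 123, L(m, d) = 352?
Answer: 1341021/4 ≈ 3.3526e+5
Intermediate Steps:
q(Z) = 5 + 3/Z (q(Z) = -5*(-1) + 3/Z = 5 + 3/Z)
D(c) = -187/4 (D(c) = ((5 + 3/12) - 175) + 123 = ((5 + 3*(1/12)) - 175) + 123 = ((5 + 1/4) - 175) + 123 = (21/4 - 175) + 123 = -679/4 + 123 = -187/4)
(D(-150) + 334950) + L(259, 550) = (-187/4 + 334950) + 352 = 1339613/4 + 352 = 1341021/4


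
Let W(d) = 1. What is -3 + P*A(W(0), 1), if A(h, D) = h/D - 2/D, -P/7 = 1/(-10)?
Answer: -37/10 ≈ -3.7000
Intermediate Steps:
P = 7/10 (P = -7/(-10) = -7*(-1/10) = 7/10 ≈ 0.70000)
A(h, D) = -2/D + h/D
-3 + P*A(W(0), 1) = -3 + 7*((-2 + 1)/1)/10 = -3 + 7*(1*(-1))/10 = -3 + (7/10)*(-1) = -3 - 7/10 = -37/10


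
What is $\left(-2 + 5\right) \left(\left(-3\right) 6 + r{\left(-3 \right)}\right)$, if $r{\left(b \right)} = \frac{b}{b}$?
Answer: $-51$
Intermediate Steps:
$r{\left(b \right)} = 1$
$\left(-2 + 5\right) \left(\left(-3\right) 6 + r{\left(-3 \right)}\right) = \left(-2 + 5\right) \left(\left(-3\right) 6 + 1\right) = 3 \left(-18 + 1\right) = 3 \left(-17\right) = -51$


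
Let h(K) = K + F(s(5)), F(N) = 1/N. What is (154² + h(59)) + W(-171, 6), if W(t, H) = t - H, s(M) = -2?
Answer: 47195/2 ≈ 23598.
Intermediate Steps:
h(K) = -½ + K (h(K) = K + 1/(-2) = K - ½ = -½ + K)
(154² + h(59)) + W(-171, 6) = (154² + (-½ + 59)) + (-171 - 1*6) = (23716 + 117/2) + (-171 - 6) = 47549/2 - 177 = 47195/2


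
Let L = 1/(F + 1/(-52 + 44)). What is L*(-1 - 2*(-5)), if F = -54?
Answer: -72/433 ≈ -0.16628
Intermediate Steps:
L = -8/433 (L = 1/(-54 + 1/(-52 + 44)) = 1/(-54 + 1/(-8)) = 1/(-54 - ⅛) = 1/(-433/8) = -8/433 ≈ -0.018476)
L*(-1 - 2*(-5)) = -8*(-1 - 2*(-5))/433 = -8*(-1 + 10)/433 = -8/433*9 = -72/433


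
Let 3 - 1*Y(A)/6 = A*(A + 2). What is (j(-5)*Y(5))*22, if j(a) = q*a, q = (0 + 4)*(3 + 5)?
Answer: 675840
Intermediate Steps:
q = 32 (q = 4*8 = 32)
j(a) = 32*a
Y(A) = 18 - 6*A*(2 + A) (Y(A) = 18 - 6*A*(A + 2) = 18 - 6*A*(2 + A))
(j(-5)*Y(5))*22 = ((32*(-5))*(18 - 12*5 - 6*5²))*22 = -160*(18 - 60 - 6*25)*22 = -160*(18 - 60 - 150)*22 = -160*(-192)*22 = 30720*22 = 675840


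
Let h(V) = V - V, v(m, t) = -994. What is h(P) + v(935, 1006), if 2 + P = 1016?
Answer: -994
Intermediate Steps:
P = 1014 (P = -2 + 1016 = 1014)
h(V) = 0
h(P) + v(935, 1006) = 0 - 994 = -994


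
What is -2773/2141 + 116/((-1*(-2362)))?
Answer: -3150735/2528521 ≈ -1.2461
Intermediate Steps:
-2773/2141 + 116/((-1*(-2362))) = -2773*1/2141 + 116/2362 = -2773/2141 + 116*(1/2362) = -2773/2141 + 58/1181 = -3150735/2528521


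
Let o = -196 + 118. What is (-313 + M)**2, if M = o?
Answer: 152881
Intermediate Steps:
o = -78
M = -78
(-313 + M)**2 = (-313 - 78)**2 = (-391)**2 = 152881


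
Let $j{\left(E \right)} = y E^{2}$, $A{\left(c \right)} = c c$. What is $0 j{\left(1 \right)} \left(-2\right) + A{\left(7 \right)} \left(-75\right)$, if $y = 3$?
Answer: $-3675$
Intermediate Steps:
$A{\left(c \right)} = c^{2}$
$j{\left(E \right)} = 3 E^{2}$
$0 j{\left(1 \right)} \left(-2\right) + A{\left(7 \right)} \left(-75\right) = 0 \cdot 3 \cdot 1^{2} \left(-2\right) + 7^{2} \left(-75\right) = 0 \cdot 3 \cdot 1 \left(-2\right) + 49 \left(-75\right) = 0 \cdot 3 \left(-2\right) - 3675 = 0 \left(-2\right) - 3675 = 0 - 3675 = -3675$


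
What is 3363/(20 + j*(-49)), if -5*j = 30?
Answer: 3363/314 ≈ 10.710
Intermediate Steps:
j = -6 (j = -⅕*30 = -6)
3363/(20 + j*(-49)) = 3363/(20 - 6*(-49)) = 3363/(20 + 294) = 3363/314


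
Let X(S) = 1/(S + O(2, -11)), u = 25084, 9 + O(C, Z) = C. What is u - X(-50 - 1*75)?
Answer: 3311089/132 ≈ 25084.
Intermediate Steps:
O(C, Z) = -9 + C
X(S) = 1/(-7 + S) (X(S) = 1/(S + (-9 + 2)) = 1/(S - 7) = 1/(-7 + S))
u - X(-50 - 1*75) = 25084 - 1/(-7 + (-50 - 1*75)) = 25084 - 1/(-7 + (-50 - 75)) = 25084 - 1/(-7 - 125) = 25084 - 1/(-132) = 25084 - 1*(-1/132) = 25084 + 1/132 = 3311089/132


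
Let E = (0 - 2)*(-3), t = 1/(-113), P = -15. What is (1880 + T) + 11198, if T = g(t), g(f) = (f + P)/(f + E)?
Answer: 8852110/677 ≈ 13076.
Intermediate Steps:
t = -1/113 ≈ -0.0088496
E = 6 (E = -2*(-3) = 6)
g(f) = (-15 + f)/(6 + f) (g(f) = (f - 15)/(f + 6) = (-15 + f)/(6 + f))
T = -1696/677 (T = (-15 - 1/113)/(6 - 1/113) = -1696/113/(677/113) = (113/677)*(-1696/113) = -1696/677 ≈ -2.5052)
(1880 + T) + 11198 = (1880 - 1696/677) + 11198 = 1271064/677 + 11198 = 8852110/677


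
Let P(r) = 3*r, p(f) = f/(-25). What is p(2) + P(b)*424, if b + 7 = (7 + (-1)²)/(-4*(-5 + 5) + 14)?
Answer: -1431014/175 ≈ -8177.2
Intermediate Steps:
p(f) = -f/25 (p(f) = f*(-1/25) = -f/25)
b = -45/7 (b = -7 + (7 + (-1)²)/(-4*(-5 + 5) + 14) = -7 + (7 + 1)/(-4*0 + 14) = -7 + 8/(0 + 14) = -7 + 8/14 = -7 + 8*(1/14) = -7 + 4/7 = -45/7 ≈ -6.4286)
p(2) + P(b)*424 = -1/25*2 + (3*(-45/7))*424 = -2/25 - 135/7*424 = -2/25 - 57240/7 = -1431014/175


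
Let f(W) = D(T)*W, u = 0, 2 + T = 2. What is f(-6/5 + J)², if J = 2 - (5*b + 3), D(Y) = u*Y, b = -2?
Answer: 0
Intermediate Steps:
T = 0 (T = -2 + 2 = 0)
D(Y) = 0 (D(Y) = 0*Y = 0)
J = 9 (J = 2 - (5*(-2) + 3) = 2 - (-10 + 3) = 2 - 1*(-7) = 2 + 7 = 9)
f(W) = 0 (f(W) = 0*W = 0)
f(-6/5 + J)² = 0² = 0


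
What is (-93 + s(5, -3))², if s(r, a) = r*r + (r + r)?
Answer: 3364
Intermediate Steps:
s(r, a) = r² + 2*r
(-93 + s(5, -3))² = (-93 + 5*(2 + 5))² = (-93 + 5*7)² = (-93 + 35)² = (-58)² = 3364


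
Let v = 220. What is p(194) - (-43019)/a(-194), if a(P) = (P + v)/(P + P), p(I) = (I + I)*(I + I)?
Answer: -6388614/13 ≈ -4.9143e+5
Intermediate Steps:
p(I) = 4*I**2 (p(I) = (2*I)*(2*I) = 4*I**2)
a(P) = (220 + P)/(2*P) (a(P) = (P + 220)/(P + P) = (220 + P)/((2*P)) = (220 + P)*(1/(2*P)) = (220 + P)/(2*P))
p(194) - (-43019)/a(-194) = 4*194**2 - (-43019)/((1/2)*(220 - 194)/(-194)) = 4*37636 - (-43019)/((1/2)*(-1/194)*26) = 150544 - (-43019)/(-13/194) = 150544 - (-43019)*(-194)/13 = 150544 - 1*8345686/13 = 150544 - 8345686/13 = -6388614/13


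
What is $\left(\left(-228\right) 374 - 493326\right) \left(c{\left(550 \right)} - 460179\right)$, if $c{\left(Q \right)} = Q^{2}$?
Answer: $91232754042$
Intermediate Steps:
$\left(\left(-228\right) 374 - 493326\right) \left(c{\left(550 \right)} - 460179\right) = \left(\left(-228\right) 374 - 493326\right) \left(550^{2} - 460179\right) = \left(-85272 - 493326\right) \left(302500 - 460179\right) = \left(-578598\right) \left(-157679\right) = 91232754042$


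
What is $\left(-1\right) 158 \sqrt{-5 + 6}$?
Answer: $-158$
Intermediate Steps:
$\left(-1\right) 158 \sqrt{-5 + 6} = - 158 \sqrt{1} = \left(-158\right) 1 = -158$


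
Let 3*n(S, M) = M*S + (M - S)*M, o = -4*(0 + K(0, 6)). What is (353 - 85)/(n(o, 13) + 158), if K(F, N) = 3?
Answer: 804/643 ≈ 1.2504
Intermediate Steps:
o = -12 (o = -4*(0 + 3) = -4*3 = -12)
n(S, M) = M*S/3 + M*(M - S)/3 (n(S, M) = (M*S + (M - S)*M)/3 = (M*S + M*(M - S))/3 = M*S/3 + M*(M - S)/3)
(353 - 85)/(n(o, 13) + 158) = (353 - 85)/((⅓)*13² + 158) = 268/((⅓)*169 + 158) = 268/(169/3 + 158) = 268/(643/3) = 268*(3/643) = 804/643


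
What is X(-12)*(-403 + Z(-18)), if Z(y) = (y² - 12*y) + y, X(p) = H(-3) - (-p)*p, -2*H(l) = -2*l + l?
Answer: 33915/2 ≈ 16958.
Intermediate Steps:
H(l) = l/2 (H(l) = -(-2*l + l)/2 = -(-1)*l/2 = l/2)
X(p) = -3/2 + p² (X(p) = (½)*(-3) - (-p)*p = -3/2 - (-1)*p² = -3/2 + p²)
Z(y) = y² - 11*y
X(-12)*(-403 + Z(-18)) = (-3/2 + (-12)²)*(-403 - 18*(-11 - 18)) = (-3/2 + 144)*(-403 - 18*(-29)) = 285*(-403 + 522)/2 = (285/2)*119 = 33915/2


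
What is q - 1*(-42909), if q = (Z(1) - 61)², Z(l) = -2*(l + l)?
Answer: 47134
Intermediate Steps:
Z(l) = -4*l
q = 4225 (q = (-4*1 - 61)² = (-4 - 61)² = (-65)² = 4225)
q - 1*(-42909) = 4225 - 1*(-42909) = 4225 + 42909 = 47134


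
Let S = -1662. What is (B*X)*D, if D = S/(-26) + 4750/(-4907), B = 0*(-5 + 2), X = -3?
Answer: 0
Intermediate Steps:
B = 0 (B = 0*(-3) = 0)
D = 4015967/63791 (D = -1662/(-26) + 4750/(-4907) = -1662*(-1/26) + 4750*(-1/4907) = 831/13 - 4750/4907 = 4015967/63791 ≈ 62.955)
(B*X)*D = (0*(-3))*(4015967/63791) = 0*(4015967/63791) = 0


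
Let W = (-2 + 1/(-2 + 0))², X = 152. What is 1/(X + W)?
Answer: 4/633 ≈ 0.0063191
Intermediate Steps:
W = 25/4 (W = (-2 + 1/(-2))² = (-2 - ½)² = (-5/2)² = 25/4 ≈ 6.2500)
1/(X + W) = 1/(152 + 25/4) = 1/(633/4) = 4/633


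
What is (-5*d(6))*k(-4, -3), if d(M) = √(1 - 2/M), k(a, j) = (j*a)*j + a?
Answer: 200*√6/3 ≈ 163.30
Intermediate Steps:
k(a, j) = a + a*j² (k(a, j) = (a*j)*j + a = a*j² + a = a + a*j²)
(-5*d(6))*k(-4, -3) = (-5*√6*√(-2 + 6)/6)*(-4*(1 + (-3)²)) = (-5*√6/3)*(-4*(1 + 9)) = (-5*√6/3)*(-4*10) = -5*√6/3*(-40) = 200*√6/3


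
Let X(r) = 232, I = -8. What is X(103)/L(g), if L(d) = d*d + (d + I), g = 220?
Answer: 58/12153 ≈ 0.0047725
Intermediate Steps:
L(d) = -8 + d + d**2 (L(d) = d*d + (d - 8) = d**2 + (-8 + d) = -8 + d + d**2)
X(103)/L(g) = 232/(-8 + 220 + 220**2) = 232/(-8 + 220 + 48400) = 232/48612 = 232*(1/48612) = 58/12153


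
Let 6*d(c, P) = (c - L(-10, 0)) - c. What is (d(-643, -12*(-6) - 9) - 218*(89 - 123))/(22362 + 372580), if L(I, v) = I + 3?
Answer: 44479/2369652 ≈ 0.018770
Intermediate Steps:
L(I, v) = 3 + I
d(c, P) = 7/6 (d(c, P) = ((c - (3 - 10)) - c)/6 = ((c - 1*(-7)) - c)/6 = ((c + 7) - c)/6 = ((7 + c) - c)/6 = (⅙)*7 = 7/6)
(d(-643, -12*(-6) - 9) - 218*(89 - 123))/(22362 + 372580) = (7/6 - 218*(89 - 123))/(22362 + 372580) = (7/6 - 218*(-34))/394942 = (7/6 + 7412)*(1/394942) = (44479/6)*(1/394942) = 44479/2369652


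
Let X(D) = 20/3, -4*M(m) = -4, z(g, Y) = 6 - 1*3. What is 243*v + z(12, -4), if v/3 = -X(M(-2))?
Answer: -4857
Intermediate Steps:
z(g, Y) = 3 (z(g, Y) = 6 - 3 = 3)
M(m) = 1 (M(m) = -¼*(-4) = 1)
X(D) = 20/3 (X(D) = 20*(⅓) = 20/3)
v = -20 (v = 3*(-1*20/3) = 3*(-20/3) = -20)
243*v + z(12, -4) = 243*(-20) + 3 = -4860 + 3 = -4857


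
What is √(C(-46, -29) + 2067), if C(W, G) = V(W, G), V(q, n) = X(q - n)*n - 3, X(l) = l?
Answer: √2557 ≈ 50.567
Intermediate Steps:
V(q, n) = -3 + n*(q - n) (V(q, n) = (q - n)*n - 3 = n*(q - n) - 3 = -3 + n*(q - n))
C(W, G) = -3 - G*(G - W)
√(C(-46, -29) + 2067) = √((-3 - 1*(-29)*(-29 - 1*(-46))) + 2067) = √((-3 - 1*(-29)*(-29 + 46)) + 2067) = √((-3 - 1*(-29)*17) + 2067) = √((-3 + 493) + 2067) = √(490 + 2067) = √2557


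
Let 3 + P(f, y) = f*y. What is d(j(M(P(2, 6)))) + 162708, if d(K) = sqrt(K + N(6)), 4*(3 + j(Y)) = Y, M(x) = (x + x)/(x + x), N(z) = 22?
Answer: 162708 + sqrt(77)/2 ≈ 1.6271e+5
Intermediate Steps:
P(f, y) = -3 + f*y
M(x) = 1 (M(x) = (2*x)/((2*x)) = (2*x)*(1/(2*x)) = 1)
j(Y) = -3 + Y/4
d(K) = sqrt(22 + K) (d(K) = sqrt(K + 22) = sqrt(22 + K))
d(j(M(P(2, 6)))) + 162708 = sqrt(22 + (-3 + (1/4)*1)) + 162708 = sqrt(22 + (-3 + 1/4)) + 162708 = sqrt(22 - 11/4) + 162708 = sqrt(77/4) + 162708 = sqrt(77)/2 + 162708 = 162708 + sqrt(77)/2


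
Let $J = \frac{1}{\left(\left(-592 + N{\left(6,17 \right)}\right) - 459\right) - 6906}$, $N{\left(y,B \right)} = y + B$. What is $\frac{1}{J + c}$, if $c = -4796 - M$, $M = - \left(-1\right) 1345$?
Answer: $- \frac{7934}{48722695} \approx -0.00016284$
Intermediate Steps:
$M = 1345$ ($M = \left(-1\right) \left(-1345\right) = 1345$)
$N{\left(y,B \right)} = B + y$
$J = - \frac{1}{7934}$ ($J = \frac{1}{\left(\left(-592 + \left(17 + 6\right)\right) - 459\right) - 6906} = \frac{1}{\left(\left(-592 + 23\right) - 459\right) - 6906} = \frac{1}{\left(-569 - 459\right) - 6906} = \frac{1}{-1028 - 6906} = \frac{1}{-7934} = - \frac{1}{7934} \approx -0.00012604$)
$c = -6141$ ($c = -4796 - 1345 = -6141$)
$\frac{1}{J + c} = \frac{1}{- \frac{1}{7934} - 6141} = \frac{1}{- \frac{48722695}{7934}} = - \frac{7934}{48722695}$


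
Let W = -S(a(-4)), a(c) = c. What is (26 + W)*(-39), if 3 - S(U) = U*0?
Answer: -897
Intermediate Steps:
S(U) = 3 (S(U) = 3 - U*0 = 3 - 1*0 = 3 + 0 = 3)
W = -3 (W = -1*3 = -3)
(26 + W)*(-39) = (26 - 3)*(-39) = 23*(-39) = -897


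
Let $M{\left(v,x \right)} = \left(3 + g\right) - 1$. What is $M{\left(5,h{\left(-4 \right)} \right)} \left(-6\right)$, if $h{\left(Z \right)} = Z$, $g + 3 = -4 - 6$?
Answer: $66$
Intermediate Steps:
$g = -13$ ($g = -3 - 10 = -13$)
$M{\left(v,x \right)} = -11$ ($M{\left(v,x \right)} = \left(3 - 13\right) - 1 = -10 - 1 = -11$)
$M{\left(5,h{\left(-4 \right)} \right)} \left(-6\right) = \left(-11\right) \left(-6\right) = 66$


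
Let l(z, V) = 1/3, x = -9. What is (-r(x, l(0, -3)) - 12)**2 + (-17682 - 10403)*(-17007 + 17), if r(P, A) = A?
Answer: 4294478719/9 ≈ 4.7716e+8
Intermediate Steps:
l(z, V) = 1/3
(-r(x, l(0, -3)) - 12)**2 + (-17682 - 10403)*(-17007 + 17) = (-1*1/3 - 12)**2 + (-17682 - 10403)*(-17007 + 17) = (-1/3 - 12)**2 - 28085*(-16990) = (-37/3)**2 + 477164150 = 1369/9 + 477164150 = 4294478719/9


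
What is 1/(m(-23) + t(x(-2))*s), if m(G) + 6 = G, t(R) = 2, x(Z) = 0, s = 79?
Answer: 1/129 ≈ 0.0077519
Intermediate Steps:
m(G) = -6 + G
1/(m(-23) + t(x(-2))*s) = 1/((-6 - 23) + 2*79) = 1/(-29 + 158) = 1/129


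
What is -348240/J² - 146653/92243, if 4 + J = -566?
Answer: -1329504367/499495845 ≈ -2.6617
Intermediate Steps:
J = -570 (J = -4 - 566 = -570)
-348240/J² - 146653/92243 = -348240/((-570)²) - 146653/92243 = -348240/324900 - 146653*1/92243 = -348240*1/324900 - 146653/92243 = -5804/5415 - 146653/92243 = -1329504367/499495845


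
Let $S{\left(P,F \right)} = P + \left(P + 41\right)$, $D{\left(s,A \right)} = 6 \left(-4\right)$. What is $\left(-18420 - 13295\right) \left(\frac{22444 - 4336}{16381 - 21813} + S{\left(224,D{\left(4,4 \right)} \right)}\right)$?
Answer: $- \frac{20917152525}{1358} \approx -1.5403 \cdot 10^{7}$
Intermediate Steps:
$D{\left(s,A \right)} = -24$
$S{\left(P,F \right)} = 41 + 2 P$ ($S{\left(P,F \right)} = P + \left(41 + P\right) = 41 + 2 P$)
$\left(-18420 - 13295\right) \left(\frac{22444 - 4336}{16381 - 21813} + S{\left(224,D{\left(4,4 \right)} \right)}\right) = \left(-18420 - 13295\right) \left(\frac{22444 - 4336}{16381 - 21813} + \left(41 + 2 \cdot 224\right)\right) = - 31715 \left(\frac{18108}{-5432} + \left(41 + 448\right)\right) = - 31715 \left(18108 \left(- \frac{1}{5432}\right) + 489\right) = - 31715 \left(- \frac{4527}{1358} + 489\right) = \left(-31715\right) \frac{659535}{1358} = - \frac{20917152525}{1358}$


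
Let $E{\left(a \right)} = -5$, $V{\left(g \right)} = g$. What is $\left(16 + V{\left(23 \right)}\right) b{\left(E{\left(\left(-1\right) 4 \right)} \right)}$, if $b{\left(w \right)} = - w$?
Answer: $195$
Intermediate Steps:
$\left(16 + V{\left(23 \right)}\right) b{\left(E{\left(\left(-1\right) 4 \right)} \right)} = \left(16 + 23\right) \left(\left(-1\right) \left(-5\right)\right) = 39 \cdot 5 = 195$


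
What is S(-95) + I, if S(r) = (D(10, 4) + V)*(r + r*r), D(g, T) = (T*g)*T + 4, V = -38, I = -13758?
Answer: 1111422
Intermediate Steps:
D(g, T) = 4 + g*T² (D(g, T) = g*T² + 4 = 4 + g*T²)
S(r) = 126*r + 126*r² (S(r) = ((4 + 10*4²) - 38)*(r + r*r) = ((4 + 10*16) - 38)*(r + r²) = ((4 + 160) - 38)*(r + r²) = (164 - 38)*(r + r²) = 126*(r + r²) = 126*r + 126*r²)
S(-95) + I = 126*(-95)*(1 - 95) - 13758 = 126*(-95)*(-94) - 13758 = 1125180 - 13758 = 1111422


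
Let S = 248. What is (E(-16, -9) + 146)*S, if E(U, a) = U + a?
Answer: 30008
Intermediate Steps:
(E(-16, -9) + 146)*S = ((-16 - 9) + 146)*248 = (-25 + 146)*248 = 121*248 = 30008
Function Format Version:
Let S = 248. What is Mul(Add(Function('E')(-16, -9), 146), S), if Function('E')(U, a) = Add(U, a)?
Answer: 30008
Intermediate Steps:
Mul(Add(Function('E')(-16, -9), 146), S) = Mul(Add(Add(-16, -9), 146), 248) = Mul(Add(-25, 146), 248) = Mul(121, 248) = 30008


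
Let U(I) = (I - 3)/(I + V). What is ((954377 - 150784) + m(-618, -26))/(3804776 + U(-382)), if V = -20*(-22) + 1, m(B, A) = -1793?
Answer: 47306200/224481399 ≈ 0.21074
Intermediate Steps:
V = 441 (V = 440 + 1 = 441)
U(I) = (-3 + I)/(441 + I) (U(I) = (I - 3)/(I + 441) = (-3 + I)/(441 + I))
((954377 - 150784) + m(-618, -26))/(3804776 + U(-382)) = ((954377 - 150784) - 1793)/(3804776 + (-3 - 382)/(441 - 382)) = (803593 - 1793)/(3804776 - 385/59) = 801800/(3804776 + (1/59)*(-385)) = 801800/(3804776 - 385/59) = 801800/(224481399/59) = 801800*(59/224481399) = 47306200/224481399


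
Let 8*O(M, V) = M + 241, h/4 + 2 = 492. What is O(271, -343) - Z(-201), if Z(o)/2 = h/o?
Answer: 16784/201 ≈ 83.502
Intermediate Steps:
h = 1960 (h = -8 + 4*492 = -8 + 1968 = 1960)
Z(o) = 3920/o (Z(o) = 2*(1960/o) = 3920/o)
O(M, V) = 241/8 + M/8 (O(M, V) = (M + 241)/8 = (241 + M)/8 = 241/8 + M/8)
O(271, -343) - Z(-201) = (241/8 + (⅛)*271) - 3920/(-201) = (241/8 + 271/8) - 3920*(-1)/201 = 64 - 1*(-3920/201) = 64 + 3920/201 = 16784/201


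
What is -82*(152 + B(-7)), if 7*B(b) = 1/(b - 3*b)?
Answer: -610777/49 ≈ -12465.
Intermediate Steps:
B(b) = -1/(14*b) (B(b) = 1/(7*(b - 3*b)) = 1/(7*((-2*b))) = (-1/(2*b))/7 = -1/(14*b))
-82*(152 + B(-7)) = -82*(152 - 1/14/(-7)) = -82*(152 - 1/14*(-1/7)) = -82*(152 + 1/98) = -82*14897/98 = -610777/49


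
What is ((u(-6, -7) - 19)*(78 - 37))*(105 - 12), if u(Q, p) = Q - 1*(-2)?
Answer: -87699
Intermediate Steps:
u(Q, p) = 2 + Q (u(Q, p) = Q + 2 = 2 + Q)
((u(-6, -7) - 19)*(78 - 37))*(105 - 12) = (((2 - 6) - 19)*(78 - 37))*(105 - 12) = ((-4 - 19)*41)*93 = -23*41*93 = -943*93 = -87699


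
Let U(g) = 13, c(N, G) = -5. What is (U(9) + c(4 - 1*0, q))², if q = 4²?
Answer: 64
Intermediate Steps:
q = 16
(U(9) + c(4 - 1*0, q))² = (13 - 5)² = 8² = 64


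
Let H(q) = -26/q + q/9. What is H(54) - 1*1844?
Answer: -49639/27 ≈ -1838.5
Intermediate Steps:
H(q) = -26/q + q/9 (H(q) = -26/q + q*(⅑) = -26/q + q/9)
H(54) - 1*1844 = (-26/54 + (⅑)*54) - 1*1844 = (-26*1/54 + 6) - 1844 = (-13/27 + 6) - 1844 = 149/27 - 1844 = -49639/27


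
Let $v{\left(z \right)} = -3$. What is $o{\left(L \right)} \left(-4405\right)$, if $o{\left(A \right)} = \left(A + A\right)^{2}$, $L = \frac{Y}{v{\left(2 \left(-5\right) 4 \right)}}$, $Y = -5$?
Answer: $- \frac{440500}{9} \approx -48944.0$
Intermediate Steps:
$L = \frac{5}{3}$ ($L = - \frac{5}{-3} = \left(-5\right) \left(- \frac{1}{3}\right) = \frac{5}{3} \approx 1.6667$)
$o{\left(A \right)} = 4 A^{2}$ ($o{\left(A \right)} = \left(2 A\right)^{2} = 4 A^{2}$)
$o{\left(L \right)} \left(-4405\right) = 4 \left(\frac{5}{3}\right)^{2} \left(-4405\right) = 4 \cdot \frac{25}{9} \left(-4405\right) = \frac{100}{9} \left(-4405\right) = - \frac{440500}{9}$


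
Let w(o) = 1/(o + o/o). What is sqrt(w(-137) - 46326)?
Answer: I*sqrt(214211458)/68 ≈ 215.23*I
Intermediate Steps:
w(o) = 1/(1 + o) (w(o) = 1/(o + 1) = 1/(1 + o))
sqrt(w(-137) - 46326) = sqrt(1/(1 - 137) - 46326) = sqrt(1/(-136) - 46326) = sqrt(-1/136 - 46326) = sqrt(-6300337/136) = I*sqrt(214211458)/68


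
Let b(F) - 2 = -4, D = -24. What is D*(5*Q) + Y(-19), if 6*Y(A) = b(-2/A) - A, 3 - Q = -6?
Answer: -6463/6 ≈ -1077.2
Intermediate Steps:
Q = 9 (Q = 3 - 1*(-6) = 3 + 6 = 9)
b(F) = -2 (b(F) = 2 - 4 = -2)
Y(A) = -⅓ - A/6 (Y(A) = (-2 - A)/6 = -⅓ - A/6)
D*(5*Q) + Y(-19) = -120*9 + (-⅓ - ⅙*(-19)) = -24*45 + (-⅓ + 19/6) = -1080 + 17/6 = -6463/6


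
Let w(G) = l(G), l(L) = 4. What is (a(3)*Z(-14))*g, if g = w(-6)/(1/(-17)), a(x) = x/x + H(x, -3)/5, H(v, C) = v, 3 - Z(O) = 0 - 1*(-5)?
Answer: 1088/5 ≈ 217.60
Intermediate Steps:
w(G) = 4
Z(O) = -2 (Z(O) = 3 - (0 - 1*(-5)) = 3 - (0 + 5) = 3 - 1*5 = 3 - 5 = -2)
a(x) = 1 + x/5 (a(x) = x/x + x/5 = 1 + x*(1/5) = 1 + x/5)
g = -68 (g = 4/(1/(-17)) = 4/(-1/17) = 4*(-17) = -68)
(a(3)*Z(-14))*g = ((1 + (1/5)*3)*(-2))*(-68) = ((1 + 3/5)*(-2))*(-68) = ((8/5)*(-2))*(-68) = -16/5*(-68) = 1088/5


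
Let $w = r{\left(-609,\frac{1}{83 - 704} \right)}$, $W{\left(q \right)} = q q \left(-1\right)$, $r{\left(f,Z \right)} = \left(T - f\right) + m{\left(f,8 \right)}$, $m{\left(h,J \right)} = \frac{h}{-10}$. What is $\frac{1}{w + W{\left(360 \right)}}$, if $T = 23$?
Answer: $- \frac{10}{1289071} \approx -7.7575 \cdot 10^{-6}$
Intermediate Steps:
$m{\left(h,J \right)} = - \frac{h}{10}$ ($m{\left(h,J \right)} = h \left(- \frac{1}{10}\right) = - \frac{h}{10}$)
$r{\left(f,Z \right)} = 23 - \frac{11 f}{10}$ ($r{\left(f,Z \right)} = \left(23 - f\right) - \frac{f}{10} = 23 - \frac{11 f}{10}$)
$W{\left(q \right)} = - q^{2}$ ($W{\left(q \right)} = q^{2} \left(-1\right) = - q^{2}$)
$w = \frac{6929}{10}$ ($w = 23 - - \frac{6699}{10} = 23 + \frac{6699}{10} = \frac{6929}{10} \approx 692.9$)
$\frac{1}{w + W{\left(360 \right)}} = \frac{1}{\frac{6929}{10} - 360^{2}} = \frac{1}{\frac{6929}{10} - 129600} = \frac{1}{- \frac{1289071}{10}} = - \frac{10}{1289071}$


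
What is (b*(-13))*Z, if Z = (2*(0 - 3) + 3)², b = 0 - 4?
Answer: 468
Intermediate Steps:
b = -4
Z = 9 (Z = (2*(-3) + 3)² = (-6 + 3)² = (-3)² = 9)
(b*(-13))*Z = -4*(-13)*9 = 52*9 = 468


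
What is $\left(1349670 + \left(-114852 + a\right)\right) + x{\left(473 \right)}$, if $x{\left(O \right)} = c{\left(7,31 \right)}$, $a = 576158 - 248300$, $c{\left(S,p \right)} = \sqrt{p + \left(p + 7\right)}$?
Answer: $1562676 + \sqrt{69} \approx 1.5627 \cdot 10^{6}$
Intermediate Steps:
$c{\left(S,p \right)} = \sqrt{7 + 2 p}$ ($c{\left(S,p \right)} = \sqrt{p + \left(7 + p\right)} = \sqrt{7 + 2 p}$)
$a = 327858$
$x{\left(O \right)} = \sqrt{69}$ ($x{\left(O \right)} = \sqrt{7 + 2 \cdot 31} = \sqrt{7 + 62} = \sqrt{69}$)
$\left(1349670 + \left(-114852 + a\right)\right) + x{\left(473 \right)} = \left(1349670 + \left(-114852 + 327858\right)\right) + \sqrt{69} = \left(1349670 + 213006\right) + \sqrt{69} = 1562676 + \sqrt{69}$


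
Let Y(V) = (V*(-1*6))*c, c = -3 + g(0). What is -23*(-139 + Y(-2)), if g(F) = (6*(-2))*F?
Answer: 4025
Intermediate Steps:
g(F) = -12*F
c = -3 (c = -3 - 12*0 = -3 + 0 = -3)
Y(V) = 18*V (Y(V) = (V*(-1*6))*(-3) = (V*(-6))*(-3) = -6*V*(-3) = 18*V)
-23*(-139 + Y(-2)) = -23*(-139 + 18*(-2)) = -23*(-139 - 36) = -23*(-175) = 4025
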